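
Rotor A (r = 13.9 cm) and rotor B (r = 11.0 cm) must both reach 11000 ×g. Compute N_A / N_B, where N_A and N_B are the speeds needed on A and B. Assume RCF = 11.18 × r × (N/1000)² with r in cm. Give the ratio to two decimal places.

At fixed RCF, N ∝ 1/√r, so N_A/N_B = √(r_B/r_A) = √(11.0/13.9) = √0.791367 = 0.8896.

0.89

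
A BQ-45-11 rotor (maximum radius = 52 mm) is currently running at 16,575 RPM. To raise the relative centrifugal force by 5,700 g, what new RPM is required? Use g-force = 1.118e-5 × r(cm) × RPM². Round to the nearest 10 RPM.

≈ 19310 RPM

r = 52 mm = 5.2 cm
Current RCF = 1.118 × 10⁻⁵ × 5.2 × (16575)² = 1.118 × 10⁻⁵ × 5.2 × 274,730,625 ≈ 15,971.7 × g
Target RCF = 15,971.7 + 5,700 = 21,671.7 × g
N² = 21,671.7 / (5.8136 × 10⁻⁵) = 372,775,905
N ≈ √372,775,905 ≈ 19,307.4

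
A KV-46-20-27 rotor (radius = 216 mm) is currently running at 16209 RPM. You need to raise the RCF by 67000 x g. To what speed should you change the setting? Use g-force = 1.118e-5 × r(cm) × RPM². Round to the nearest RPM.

r = 216 mm = 21.6 cm
Current RCF = 1.118 × 10⁻⁵ × 21.6 × (16209)² = 1.118 × 10⁻⁵ × 21.6 × 262,731,681 ≈ 63,446.5 × g
Target RCF = 63,446.5 + 67,000 = 130,446.5 × g
N² = 130,446.5 / (24.1488 × 10⁻⁵) = 540,177,980
N ≈ √540,177,980 ≈ 23,241.7

≈ 23242 RPM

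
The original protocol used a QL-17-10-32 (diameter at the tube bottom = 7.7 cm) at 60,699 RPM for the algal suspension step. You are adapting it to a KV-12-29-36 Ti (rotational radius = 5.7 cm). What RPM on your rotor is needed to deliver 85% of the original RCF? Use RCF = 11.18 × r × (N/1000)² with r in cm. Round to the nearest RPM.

Original rotor: r = 7.7 / 2 = 3.85 cm
RCF_original = 11.18 × 3.85 × (60.699)² = 11.18 × 3.85 × 3,684.368601 ≈ 158,586.3 × g
Target RCF = 0.85 × 158,586.3 ≈ 134,798.4 × g
134,798.4 = 11.18 × 5.7 × (N/1000)²
(N/1000)² = 134,798.4 / 63.726 = 2115.281
N = 1000 × √2115.281 ≈ 45,992.2

45992 RPM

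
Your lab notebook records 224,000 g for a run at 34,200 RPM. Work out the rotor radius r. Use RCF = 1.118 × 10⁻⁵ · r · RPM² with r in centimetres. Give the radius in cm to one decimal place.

224000 = 1.118 × 10⁻⁵ × r × (34200)²
r = 224000 / (1.118 × 10⁻⁵ × 1,169,640,000) = 224000 / 13076.58 ≈ 17.130 cm

17.1 cm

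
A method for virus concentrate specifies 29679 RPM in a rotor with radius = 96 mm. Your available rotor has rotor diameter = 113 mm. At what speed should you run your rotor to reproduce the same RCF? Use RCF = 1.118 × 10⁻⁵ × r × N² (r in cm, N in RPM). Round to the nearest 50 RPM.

Original rotor: r = 96 mm = 9.6 cm
RCF_original = 1.118 × 10⁻⁵ × 9.6 × (29679)² = 1.118 × 10⁻⁵ × 9.6 × 880,843,041 ≈ 94,539.1 × g
Your rotor: r = 113 mm / 2 = 56.5 mm = 5.65 cm
94,539.1 = 1.118 × 10⁻⁵ × 5.65 × N²
N² = 94,539.1 / (6.3167 × 10⁻⁵) = 1,496,653,316
N ≈ √1,496,653,316 ≈ 38,686.6

≈ 38700 RPM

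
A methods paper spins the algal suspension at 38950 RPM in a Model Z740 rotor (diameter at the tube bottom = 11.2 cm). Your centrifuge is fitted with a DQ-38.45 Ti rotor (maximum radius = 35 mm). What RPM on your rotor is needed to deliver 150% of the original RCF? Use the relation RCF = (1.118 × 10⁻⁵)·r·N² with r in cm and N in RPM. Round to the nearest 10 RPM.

Original rotor: r = 11.2 / 2 = 5.6 cm
RCF = 1.118 × 10⁻⁵ × r × N²
RCF_original = 1.118 × 10⁻⁵ × 5.6 × (38950)² = 1.118 × 10⁻⁵ × 5.6 × 1,517,102,500 ≈ 94,982.8 × g
Target RCF = 1.5 × 94,982.8 ≈ 142,474.2 × g
Your rotor: r = 35 mm = 3.5 cm
142,474.2 = 1.118 × 10⁻⁵ × 3.5 × N²
N² = 142,474.2 / (3.913 × 10⁻⁵) = 3,641,047,789
N ≈ √3,641,047,789 ≈ 60,341.1

60340 RPM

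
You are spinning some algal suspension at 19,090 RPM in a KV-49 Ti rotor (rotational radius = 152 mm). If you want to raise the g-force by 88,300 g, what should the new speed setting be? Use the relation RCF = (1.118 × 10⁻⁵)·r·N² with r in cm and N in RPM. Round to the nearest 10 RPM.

≈ 29730 RPM

r = 152 mm = 15.2 cm
Current RCF = 1.118 × 10⁻⁵ × 15.2 × (19090)² = 1.118 × 10⁻⁵ × 15.2 × 364,428,100 ≈ 61,929.5 × g
Target RCF = 61,929.5 + 88,300 = 150,229.5 × g
N² = 150,229.5 / (16.9936 × 10⁻⁵) = 884,035,755
N ≈ √884,035,755 ≈ 29,732.7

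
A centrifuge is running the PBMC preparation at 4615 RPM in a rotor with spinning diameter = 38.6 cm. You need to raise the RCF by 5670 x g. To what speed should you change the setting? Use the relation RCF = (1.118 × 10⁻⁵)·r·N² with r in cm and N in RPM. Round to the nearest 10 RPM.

r = 38.6 / 2 = 19.3 cm
Current RCF = 1.118 × 10⁻⁵ × 19.3 × (4615)² = 1.118 × 10⁻⁵ × 19.3 × 21,298,225 ≈ 4,595.6 × g
Target RCF = 4,595.6 + 5,670 = 10,265.6 × g
N² = 10,265.6 / (21.5774 × 10⁻⁵) = 47,575,704
N ≈ √47,575,704 ≈ 6,897.5

≈ 6900 RPM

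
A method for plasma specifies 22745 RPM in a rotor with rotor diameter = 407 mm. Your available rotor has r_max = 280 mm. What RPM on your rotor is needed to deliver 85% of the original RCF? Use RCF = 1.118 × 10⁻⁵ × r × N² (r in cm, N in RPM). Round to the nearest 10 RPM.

≈ 17880 RPM

Original rotor: r = 407 mm / 2 = 203.5 mm = 20.35 cm
RCF_original = 1.118 × 10⁻⁵ × 20.35 × (22745)² = 1.118 × 10⁻⁵ × 20.35 × 517,335,025 ≈ 117,700.4 × g
Target RCF = 0.85 × 117,700.4 ≈ 100,045.3 × g
Your rotor: r = 280 mm = 28.0 cm
100,045.3 = 1.118 × 10⁻⁵ × 28 × N²
N² = 100,045.3 / (31.304 × 10⁻⁵) = 319,592,704
N ≈ √319,592,704 ≈ 17,877.2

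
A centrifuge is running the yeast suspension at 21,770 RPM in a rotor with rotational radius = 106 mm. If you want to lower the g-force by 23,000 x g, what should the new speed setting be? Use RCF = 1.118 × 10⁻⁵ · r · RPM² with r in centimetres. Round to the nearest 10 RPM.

r = 106 mm = 10.6 cm
Current RCF = 1.118 × 10⁻⁵ × 10.6 × (21770)² = 1.118 × 10⁻⁵ × 10.6 × 473,932,900 ≈ 56,164.8 × g
Target RCF = 56,164.8 − 23,000 = 33,164.8 × g
N² = 33,164.8 / (11.8508 × 10⁻⁵) = 279,852,837
N ≈ √279,852,837 ≈ 16,728.8

16730 RPM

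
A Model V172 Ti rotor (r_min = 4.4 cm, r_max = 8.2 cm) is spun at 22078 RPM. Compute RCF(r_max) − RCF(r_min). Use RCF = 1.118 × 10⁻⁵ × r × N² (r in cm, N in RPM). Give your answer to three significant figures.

ΔRCF ≈ 20700 × g

ΔRCF = 1.118 × 10⁻⁵ × (r_max − r_min) × N² = 1.118 × 10⁻⁵ × 3.8 × 487,438,084 ≈ 20,708.3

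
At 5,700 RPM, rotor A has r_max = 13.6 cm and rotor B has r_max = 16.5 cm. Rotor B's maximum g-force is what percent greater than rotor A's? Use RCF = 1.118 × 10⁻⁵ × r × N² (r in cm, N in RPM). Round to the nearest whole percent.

At equal RPM, RCF scales linearly with r: ratio = 16.5 / 13.6 = 1.2132.
So rotor B delivers 21.3% more g-force.

21%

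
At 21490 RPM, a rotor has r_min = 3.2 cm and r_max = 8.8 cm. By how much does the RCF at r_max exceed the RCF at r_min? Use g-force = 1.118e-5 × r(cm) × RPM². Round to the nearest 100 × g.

ΔRCF = 1.118 × 10⁻⁵ × (r_max − r_min) × N² = 1.118 × 10⁻⁵ × 5.6 × 461,820,100 ≈ 28,913.6

ΔRCF ≈ 28900 x g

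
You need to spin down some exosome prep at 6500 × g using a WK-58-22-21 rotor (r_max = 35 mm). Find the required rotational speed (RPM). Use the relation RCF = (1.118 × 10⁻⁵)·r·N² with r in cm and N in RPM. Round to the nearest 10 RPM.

≈ 12890 RPM

r = 35 mm = 3.5 cm
RCF = 1.118 × 10⁻⁵ × r × N²
6,500 = 1.118 × 10⁻⁵ × 3.5 × N²
N² = 6,500 / (3.913 × 10⁻⁵) = 166,112,957
N ≈ √166,112,957 ≈ 12,888.5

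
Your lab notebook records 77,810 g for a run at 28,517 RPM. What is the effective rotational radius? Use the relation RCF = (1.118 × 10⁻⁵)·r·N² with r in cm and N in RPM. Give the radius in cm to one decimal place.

RCF = 1.118 × 10⁻⁵ × r × N²
77810 = 1.118 × 10⁻⁵ × r × (28517)²
r = 77810 / (1.118 × 10⁻⁵ × 813,219,289) = 77810 / 9091.792 ≈ 8.558 cm

r ≈ 8.6 cm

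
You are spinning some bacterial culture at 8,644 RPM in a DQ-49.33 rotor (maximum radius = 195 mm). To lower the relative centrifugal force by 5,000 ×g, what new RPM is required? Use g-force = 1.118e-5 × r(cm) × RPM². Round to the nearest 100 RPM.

r = 195 mm = 19.5 cm
Current RCF = 1.118 × 10⁻⁵ × 19.5 × (8644)² = 1.118 × 10⁻⁵ × 19.5 × 74,718,736 ≈ 16,289.4 × g
Target RCF = 16,289.4 − 5,000 = 11,289.4 × g
N² = 11,289.4 / (21.801 × 10⁻⁵) = 51,783,863
N ≈ √51,783,863 ≈ 7,196.1

≈ 7200 RPM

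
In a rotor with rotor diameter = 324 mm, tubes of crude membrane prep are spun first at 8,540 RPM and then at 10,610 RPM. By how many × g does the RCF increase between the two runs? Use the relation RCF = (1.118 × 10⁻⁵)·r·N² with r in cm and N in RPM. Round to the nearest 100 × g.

r = 324 mm / 2 = 162 mm = 16.2 cm
RCF₁ = 1.118 × 10⁻⁵ × 16.2 × (8540)² = 1.118 × 10⁻⁵ × 16.2 × 72,931,600 ≈ 13,209.1 × g
RCF₂ = 1.118 × 10⁻⁵ × 16.2 × (10610)² = 1.118 × 10⁻⁵ × 16.2 × 112,572,100 ≈ 20,388.6 × g
Increase = 20,388.6 − 13,209.1 = 7,179.5

≈ 7200 × g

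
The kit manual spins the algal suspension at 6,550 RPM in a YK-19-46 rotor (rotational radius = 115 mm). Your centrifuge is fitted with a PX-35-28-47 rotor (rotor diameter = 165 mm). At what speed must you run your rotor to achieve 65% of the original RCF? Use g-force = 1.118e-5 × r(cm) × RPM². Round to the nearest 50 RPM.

Original rotor: r = 115 mm = 11.5 cm
RCF = 1.118 × 10⁻⁵ × r × N²
RCF_original = 1.118 × 10⁻⁵ × 11.5 × (6550)² = 1.118 × 10⁻⁵ × 11.5 × 42,902,500 ≈ 5,516 × g
Target RCF = 0.65 × 5,516 ≈ 3,585.4 × g
Your rotor: r = 165 mm / 2 = 82.5 mm = 8.25 cm
3,585.4 = 1.118 × 10⁻⁵ × 8.25 × N²
N² = 3,585.4 / (9.2235 × 10⁻⁵) = 38,872,445
N ≈ √38,872,445 ≈ 6,234.8

6250 RPM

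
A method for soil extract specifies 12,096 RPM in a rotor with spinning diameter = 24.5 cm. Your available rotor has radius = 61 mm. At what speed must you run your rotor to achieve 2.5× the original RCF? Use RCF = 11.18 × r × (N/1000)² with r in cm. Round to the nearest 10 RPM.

≈ 27100 RPM

Original rotor: r = 24.5 / 2 = 12.25 cm
RCF_original = 11.18 × 12.25 × (12.096)² = 11.18 × 12.25 × 146.313216 ≈ 20,038.3 × g
Target RCF = 2.5 × 20,038.3 ≈ 50,095.8 × g
Your rotor: r = 61 mm = 6.1 cm
50,095.8 = 11.18 × 6.1 × (N/1000)²
(N/1000)² = 50,095.8 / 68.198 = 734.5641
N = 1000 × √734.5641 ≈ 27,102.8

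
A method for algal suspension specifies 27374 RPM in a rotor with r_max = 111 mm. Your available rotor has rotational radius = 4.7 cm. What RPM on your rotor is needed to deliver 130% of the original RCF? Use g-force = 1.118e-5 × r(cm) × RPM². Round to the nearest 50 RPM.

47950 RPM

Original rotor: r = 111 mm = 11.1 cm
RCF = 1.118 × 10⁻⁵ × r × N²
RCF_original = 1.118 × 10⁻⁵ × 11.1 × (27374)² = 1.118 × 10⁻⁵ × 11.1 × 749,335,876 ≈ 92,991.1 × g
Target RCF = 1.3 × 92,991.1 ≈ 120,888.4 × g
120,888.4 = 1.118 × 10⁻⁵ × 4.7 × N²
N² = 120,888.4 / (5.2546 × 10⁻⁵) = 2,300,620,409
N ≈ √2,300,620,409 ≈ 47,964.8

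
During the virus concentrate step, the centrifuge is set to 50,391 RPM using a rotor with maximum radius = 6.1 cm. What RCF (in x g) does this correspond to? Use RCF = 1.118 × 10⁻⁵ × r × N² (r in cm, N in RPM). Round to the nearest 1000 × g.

RCF = 1.118 × 10⁻⁵ × r × N²
RCF = 1.118 × 10⁻⁵ × 6.1 × (50391)² = 1.118 × 10⁻⁵ × 6.1 × 2,539,252,881 ≈ 173,172 × g

173000 x g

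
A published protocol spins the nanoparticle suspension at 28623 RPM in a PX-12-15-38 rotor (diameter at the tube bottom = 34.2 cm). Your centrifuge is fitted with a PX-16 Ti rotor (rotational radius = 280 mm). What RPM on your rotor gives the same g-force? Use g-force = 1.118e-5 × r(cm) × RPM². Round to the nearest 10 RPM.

Original rotor: r = 34.2 / 2 = 17.1 cm
RCF_original = 1.118 × 10⁻⁵ × 17.1 × (28623)² = 1.118 × 10⁻⁵ × 17.1 × 819,276,129 ≈ 156,627.6 × g
Your rotor: r = 280 mm = 28.0 cm
156,627.6 = 1.118 × 10⁻⁵ × 28 × N²
N² = 156,627.6 / (31.304 × 10⁻⁵) = 500,343,726
N ≈ √500,343,726 ≈ 22,368.4

≈ 22370 RPM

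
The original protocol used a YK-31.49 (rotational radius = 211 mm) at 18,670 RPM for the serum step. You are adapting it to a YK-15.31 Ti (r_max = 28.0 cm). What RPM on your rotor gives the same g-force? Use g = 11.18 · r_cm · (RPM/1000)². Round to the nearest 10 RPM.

Original rotor: r = 211 mm = 21.1 cm
RCF = 11.18 × r × (N/1000)²
RCF_original = 11.18 × 21.1 × (18.67)² = 11.18 × 21.1 × 348.5689 ≈ 82,226.7 × g
82,226.7 = 11.18 × 28 × (N/1000)²
(N/1000)² = 82,226.7 / 313.04 = 262.6715
N = 1000 × √262.6715 ≈ 16,207.1

16210 RPM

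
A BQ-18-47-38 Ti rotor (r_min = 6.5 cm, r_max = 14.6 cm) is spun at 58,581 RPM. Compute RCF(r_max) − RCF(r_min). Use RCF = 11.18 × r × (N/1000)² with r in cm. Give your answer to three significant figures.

ΔRCF = 11.18 × (r_max − r_min) × (N/1000)² = 11.18 × 8.1 × 3,431.733561 ≈ 310,770.9

311000 ×g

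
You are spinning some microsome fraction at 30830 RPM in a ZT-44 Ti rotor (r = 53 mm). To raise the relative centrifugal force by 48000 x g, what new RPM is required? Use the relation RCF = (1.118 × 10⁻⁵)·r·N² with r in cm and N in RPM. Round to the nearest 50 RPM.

41950 RPM

r = 53 mm = 5.3 cm
Current RCF = 1.118 × 10⁻⁵ × 5.3 × (30830)² = 1.118 × 10⁻⁵ × 5.3 × 950,488,900 ≈ 56,320.3 × g
Target RCF = 56,320.3 + 48,000 = 104,320.3 × g
N² = 104,320.3 / (5.9254 × 10⁻⁵) = 1,760,561,312
N ≈ √1,760,561,312 ≈ 41,959.0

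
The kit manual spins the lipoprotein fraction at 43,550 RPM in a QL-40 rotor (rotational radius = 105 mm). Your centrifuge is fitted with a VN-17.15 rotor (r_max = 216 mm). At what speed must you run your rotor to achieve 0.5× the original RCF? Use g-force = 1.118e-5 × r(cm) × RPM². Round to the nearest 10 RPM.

21470 RPM

Original rotor: r = 105 mm = 10.5 cm
RCF_original = 1.118 × 10⁻⁵ × 10.5 × (43550)² = 1.118 × 10⁻⁵ × 10.5 × 1,896,602,500 ≈ 222,642.2 × g
Target RCF = 0.5 × 222,642.2 ≈ 111,321.1 × g
Your rotor: r = 216 mm = 21.6 cm
111,321.1 = 1.118 × 10⁻⁵ × 21.6 × N²
N² = 111,321.1 / (24.1488 × 10⁻⁵) = 460,979,842
N ≈ √460,979,842 ≈ 21,470.4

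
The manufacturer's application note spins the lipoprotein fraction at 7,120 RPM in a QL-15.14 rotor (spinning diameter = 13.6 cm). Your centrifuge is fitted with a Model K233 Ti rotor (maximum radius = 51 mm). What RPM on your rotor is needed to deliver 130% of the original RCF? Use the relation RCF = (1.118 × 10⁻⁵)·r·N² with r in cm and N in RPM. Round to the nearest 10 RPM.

Original rotor: r = 13.6 / 2 = 6.8 cm
RCF_original = 1.118 × 10⁻⁵ × 6.8 × (7120)² = 1.118 × 10⁻⁵ × 6.8 × 50,694,400 ≈ 3,854 × g
Target RCF = 1.3 × 3,854 ≈ 5,010.2 × g
Your rotor: r = 51 mm = 5.1 cm
5,010.2 = 1.118 × 10⁻⁵ × 5.1 × N²
N² = 5,010.2 / (5.7018 × 10⁻⁵) = 87,870,497
N ≈ √87,870,497 ≈ 9,373.9

≈ 9370 RPM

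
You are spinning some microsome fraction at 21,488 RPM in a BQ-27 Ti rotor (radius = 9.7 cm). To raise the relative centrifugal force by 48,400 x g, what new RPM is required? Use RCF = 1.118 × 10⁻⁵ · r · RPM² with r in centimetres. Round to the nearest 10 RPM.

≈ 30130 RPM

Current RCF = 1.118 × 10⁻⁵ × 9.7 × (21488)² = 1.118 × 10⁻⁵ × 9.7 × 461,734,144 ≈ 50,073.2 × g
Target RCF = 50,073.2 + 48,400 = 98,473.2 × g
N² = 98,473.2 / (10.8446 × 10⁻⁵) = 908,039,024
N ≈ √908,039,024 ≈ 30,133.7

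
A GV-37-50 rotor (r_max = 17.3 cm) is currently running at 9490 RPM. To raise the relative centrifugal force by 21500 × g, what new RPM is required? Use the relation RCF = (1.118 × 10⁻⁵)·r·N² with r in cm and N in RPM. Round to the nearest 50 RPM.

Current RCF = 1.118 × 10⁻⁵ × 17.3 × (9490)² = 1.118 × 10⁻⁵ × 17.3 × 90,060,100 ≈ 17,418.9 × g
Target RCF = 17,418.9 + 21,500 = 38,918.9 × g
N² = 38,918.9 / (19.3414 × 10⁻⁵) = 201,220,698
N ≈ √201,220,698 ≈ 14,185.2

14200 RPM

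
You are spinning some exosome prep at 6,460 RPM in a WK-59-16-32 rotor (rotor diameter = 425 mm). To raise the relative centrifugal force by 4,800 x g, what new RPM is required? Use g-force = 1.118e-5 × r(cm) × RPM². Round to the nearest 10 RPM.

N₂ ≈ 7870 RPM

r = 425 mm / 2 = 212.5 mm = 21.25 cm
Current RCF = 1.118 × 10⁻⁵ × 21.25 × (6460)² = 1.118 × 10⁻⁵ × 21.25 × 41,731,600 ≈ 9,914.4 × g
Target RCF = 9,914.4 + 4,800 = 14,714.4 × g
N² = 14,714.4 / (23.7575 × 10⁻⁵) = 61,935,810
N ≈ √61,935,810 ≈ 7,869.9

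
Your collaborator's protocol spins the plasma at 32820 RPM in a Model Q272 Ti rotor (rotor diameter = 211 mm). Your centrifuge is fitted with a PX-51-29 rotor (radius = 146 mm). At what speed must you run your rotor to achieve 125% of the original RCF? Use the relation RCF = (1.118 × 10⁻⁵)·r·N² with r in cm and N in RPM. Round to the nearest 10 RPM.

31190 RPM

Original rotor: r = 211 mm / 2 = 105.5 mm = 10.55 cm
RCF_original = 1.118 × 10⁻⁵ × 10.55 × (32820)² = 1.118 × 10⁻⁵ × 10.55 × 1,077,152,400 ≈ 127,049 × g
Target RCF = 1.25 × 127,049 ≈ 158,811.2 × g
Your rotor: r = 146 mm = 14.6 cm
158,811.2 = 1.118 × 10⁻⁵ × 14.6 × N²
N² = 158,811.2 / (16.3228 × 10⁻⁵) = 972,940,917
N ≈ √972,940,917 ≈ 31,192.0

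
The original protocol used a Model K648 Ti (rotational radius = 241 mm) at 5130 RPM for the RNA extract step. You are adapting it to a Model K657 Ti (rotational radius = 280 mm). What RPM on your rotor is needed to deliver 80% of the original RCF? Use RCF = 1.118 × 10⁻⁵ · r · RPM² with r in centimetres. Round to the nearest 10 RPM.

Original rotor: r = 241 mm = 24.1 cm
RCF_original = 1.118 × 10⁻⁵ × 24.1 × (5130)² = 1.118 × 10⁻⁵ × 24.1 × 26,316,900 ≈ 7,090.8 × g
Target RCF = 0.8 × 7,090.8 ≈ 5,672.6 × g
Your rotor: r = 280 mm = 28.0 cm
5,672.6 = 1.118 × 10⁻⁵ × 28 × N²
N² = 5,672.6 / (31.304 × 10⁻⁵) = 18,121,007
N ≈ √18,121,007 ≈ 4,256.9

4260 RPM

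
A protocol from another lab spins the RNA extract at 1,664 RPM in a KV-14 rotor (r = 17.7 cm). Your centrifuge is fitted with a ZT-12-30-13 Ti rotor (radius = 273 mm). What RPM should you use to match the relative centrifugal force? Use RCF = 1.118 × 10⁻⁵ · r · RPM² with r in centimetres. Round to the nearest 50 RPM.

≈ 1350 RPM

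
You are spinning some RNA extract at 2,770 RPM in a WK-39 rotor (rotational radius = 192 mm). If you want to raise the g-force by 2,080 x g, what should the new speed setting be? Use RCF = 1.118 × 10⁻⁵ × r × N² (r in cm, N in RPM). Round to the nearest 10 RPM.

r = 192 mm = 19.2 cm
Current RCF = 1.118 × 10⁻⁵ × 19.2 × (2770)² = 1.118 × 10⁻⁵ × 19.2 × 7,672,900 ≈ 1,647 × g
Target RCF = 1,647 + 2,080 = 3,727 × g
N² = 3,727 / (21.4656 × 10⁻⁵) = 17,362,664
N ≈ √17,362,664 ≈ 4,166.9

4170 RPM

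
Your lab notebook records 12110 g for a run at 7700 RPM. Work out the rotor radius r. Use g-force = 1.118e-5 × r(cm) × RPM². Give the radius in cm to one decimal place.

≈ 18.3 cm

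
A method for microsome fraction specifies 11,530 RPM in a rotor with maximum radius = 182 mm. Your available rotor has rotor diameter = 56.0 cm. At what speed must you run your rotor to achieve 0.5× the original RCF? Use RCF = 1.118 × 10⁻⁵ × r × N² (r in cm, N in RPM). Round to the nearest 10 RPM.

Original rotor: r = 182 mm = 18.2 cm
RCF_original = 1.118 × 10⁻⁵ × 18.2 × (11530)² = 1.118 × 10⁻⁵ × 18.2 × 132,940,900 ≈ 27,050.3 × g
Target RCF = 0.5 × 27,050.3 ≈ 13,525.1 × g
Your rotor: r = 56.0 / 2 = 28 cm
13,525.1 = 1.118 × 10⁻⁵ × 28 × N²
N² = 13,525.1 / (31.304 × 10⁻⁵) = 43,205,661
N ≈ √43,205,661 ≈ 6,573.1

6570 RPM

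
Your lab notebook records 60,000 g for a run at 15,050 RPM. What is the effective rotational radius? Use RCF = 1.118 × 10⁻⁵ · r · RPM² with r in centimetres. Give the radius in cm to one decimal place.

r ≈ 23.7 cm

60000 = 1.118 × 10⁻⁵ × r × (15050)²
r = 60000 / (1.118 × 10⁻⁵ × 226,502,500) = 60000 / 2532.298 ≈ 23.694 cm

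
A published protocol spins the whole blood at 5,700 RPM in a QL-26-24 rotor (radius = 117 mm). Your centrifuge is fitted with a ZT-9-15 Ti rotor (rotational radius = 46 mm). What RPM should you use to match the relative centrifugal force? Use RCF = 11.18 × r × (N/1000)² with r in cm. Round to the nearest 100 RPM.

Original rotor: r = 117 mm = 11.7 cm
RCF_original = 11.18 × 11.7 × (5.7)² = 11.18 × 11.7 × 32.49 ≈ 4,249.9 × g
Your rotor: r = 46 mm = 4.6 cm
4,249.9 = 11.18 × 4.6 × (N/1000)²
(N/1000)² = 4,249.9 / 51.428 = 82.63786
N = 1000 × √82.63786 ≈ 9,090.5

≈ 9100 RPM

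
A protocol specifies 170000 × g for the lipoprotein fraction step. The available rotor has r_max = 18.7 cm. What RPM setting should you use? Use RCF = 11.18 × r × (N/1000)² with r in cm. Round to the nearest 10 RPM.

RCF = 11.18 × r × (N/1000)²
170,000 = 11.18 × 18.7 × (N/1000)²
(N/1000)² = 170,000 / 209.066 = 813.1403
N = 1000 × √813.1403 ≈ 28,515.6

28520 RPM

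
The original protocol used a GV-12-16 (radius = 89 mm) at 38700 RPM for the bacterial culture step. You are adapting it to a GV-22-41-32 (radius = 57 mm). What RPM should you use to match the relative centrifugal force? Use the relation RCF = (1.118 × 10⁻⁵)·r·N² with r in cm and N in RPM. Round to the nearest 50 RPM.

48350 RPM

Original rotor: r = 89 mm = 8.9 cm
RCF_original = 1.118 × 10⁻⁵ × 8.9 × (38700)² = 1.118 × 10⁻⁵ × 8.9 × 1,497,690,000 ≈ 149,023.2 × g
Your rotor: r = 57 mm = 5.7 cm
149,023.2 = 1.118 × 10⁻⁵ × 5.7 × N²
N² = 149,023.2 / (6.3726 × 10⁻⁵) = 2,338,499,200
N ≈ √2,338,499,200 ≈ 48,358.0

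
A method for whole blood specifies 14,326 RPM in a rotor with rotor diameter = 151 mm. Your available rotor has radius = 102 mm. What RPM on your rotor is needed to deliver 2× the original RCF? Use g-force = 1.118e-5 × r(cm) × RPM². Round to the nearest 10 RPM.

Original rotor: r = 151 mm / 2 = 75.5 mm = 7.55 cm
RCF_original = 1.118 × 10⁻⁵ × 7.55 × (14326)² = 1.118 × 10⁻⁵ × 7.55 × 205,234,276 ≈ 17,323.6 × g
Target RCF = 2 × 17,323.6 ≈ 34,647.2 × g
Your rotor: r = 102 mm = 10.2 cm
34,647.2 = 1.118 × 10⁻⁵ × 10.2 × N²
N² = 34,647.2 / (11.4036 × 10⁻⁵) = 303,826,862
N ≈ √303,826,862 ≈ 17,430.6

≈ 17430 RPM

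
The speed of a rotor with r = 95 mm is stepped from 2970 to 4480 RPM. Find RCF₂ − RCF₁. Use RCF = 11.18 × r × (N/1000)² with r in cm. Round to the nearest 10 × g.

r = 95 mm = 9.5 cm
RCF₁ = 11.18 × 9.5 × (2.97)² = 11.18 × 9.5 × 8.8209 ≈ 936.9 × g
RCF₂ = 11.18 × 9.5 × (4.48)² = 11.18 × 9.5 × 20.0704 ≈ 2,131.7 × g
Increase = 2,131.7 − 936.9 = 1,194.8

≈ 1190 x g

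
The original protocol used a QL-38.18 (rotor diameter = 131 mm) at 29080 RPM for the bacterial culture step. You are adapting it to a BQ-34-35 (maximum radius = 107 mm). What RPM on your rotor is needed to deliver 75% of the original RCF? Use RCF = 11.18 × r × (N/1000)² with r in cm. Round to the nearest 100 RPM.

≈ 19700 RPM

Original rotor: r = 131 mm / 2 = 65.5 mm = 6.55 cm
RCF = 11.18 × r × (N/1000)²
RCF_original = 11.18 × 6.55 × (29.08)² = 11.18 × 6.55 × 845.6464 ≈ 61,925.8 × g
Target RCF = 0.75 × 61,925.8 ≈ 46,444.4 × g
Your rotor: r = 107 mm = 10.7 cm
46,444.4 = 11.18 × 10.7 × (N/1000)²
(N/1000)² = 46,444.4 / 119.626 = 388.2467
N = 1000 × √388.2467 ≈ 19,704.0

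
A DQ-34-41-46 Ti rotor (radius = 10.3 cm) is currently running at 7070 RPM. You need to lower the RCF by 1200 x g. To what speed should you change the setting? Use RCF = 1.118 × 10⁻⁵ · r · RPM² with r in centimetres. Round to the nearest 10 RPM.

Current RCF = 1.118 × 10⁻⁵ × 10.3 × (7070)² = 1.118 × 10⁻⁵ × 10.3 × 49,984,900 ≈ 5,756 × g
Target RCF = 5,756 − 1,200 = 4,556 × g
N² = 4,556 / (11.5154 × 10⁻⁵) = 39,564,409
N ≈ √39,564,409 ≈ 6,290.0

≈ 6290 RPM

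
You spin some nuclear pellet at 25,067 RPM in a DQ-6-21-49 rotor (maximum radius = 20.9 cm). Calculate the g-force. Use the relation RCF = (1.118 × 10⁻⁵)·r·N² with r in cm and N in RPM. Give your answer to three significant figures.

≈ 147000 × g

RCF = 1.118 × 10⁻⁵ × r × N²
RCF = 1.118 × 10⁻⁵ × 20.9 × (25067)² = 1.118 × 10⁻⁵ × 20.9 × 628,354,489 ≈ 146,822.6 × g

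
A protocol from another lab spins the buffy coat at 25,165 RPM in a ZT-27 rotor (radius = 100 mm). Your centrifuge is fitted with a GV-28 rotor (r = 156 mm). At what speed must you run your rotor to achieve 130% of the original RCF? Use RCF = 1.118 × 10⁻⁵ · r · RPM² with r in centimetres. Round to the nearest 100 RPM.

≈ 23000 RPM

Original rotor: r = 100 mm = 10.0 cm
RCF_original = 1.118 × 10⁻⁵ × 10 × (25165)² = 1.118 × 10⁻⁵ × 10 × 633,277,225 ≈ 70,800.4 × g
Target RCF = 1.3 × 70,800.4 ≈ 92,040.5 × g
Your rotor: r = 156 mm = 15.6 cm
92,040.5 = 1.118 × 10⁻⁵ × 15.6 × N²
N² = 92,040.5 / (17.4408 × 10⁻⁵) = 527,730,953
N ≈ √527,730,953 ≈ 22,972.4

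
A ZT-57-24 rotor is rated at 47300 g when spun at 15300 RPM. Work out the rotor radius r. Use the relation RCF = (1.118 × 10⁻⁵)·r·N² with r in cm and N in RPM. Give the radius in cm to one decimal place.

47300 = 1.118 × 10⁻⁵ × r × (15300)²
r = 47300 / (1.118 × 10⁻⁵ × 234,090,000) = 47300 / 2617.126 ≈ 18.073 cm

18.1 cm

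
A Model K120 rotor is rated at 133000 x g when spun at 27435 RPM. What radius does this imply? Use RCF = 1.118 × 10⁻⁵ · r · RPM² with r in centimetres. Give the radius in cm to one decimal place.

r ≈ 15.8 cm

133000 = 1.118 × 10⁻⁵ × r × (27435)²
r = 133000 / (1.118 × 10⁻⁵ × 752,679,225) = 133000 / 8414.954 ≈ 15.805 cm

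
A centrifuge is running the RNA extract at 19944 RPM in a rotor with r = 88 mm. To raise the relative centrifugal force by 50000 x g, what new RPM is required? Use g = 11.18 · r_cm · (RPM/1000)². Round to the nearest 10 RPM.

30100 RPM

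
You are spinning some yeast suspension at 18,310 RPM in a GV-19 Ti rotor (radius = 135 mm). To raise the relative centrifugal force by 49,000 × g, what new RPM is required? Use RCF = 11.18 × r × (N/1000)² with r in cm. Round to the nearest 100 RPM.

≈ 25700 RPM

r = 135 mm = 13.5 cm
Current RCF = 11.18 × 13.5 × (18.31)² = 11.18 × 13.5 × 335.2561 ≈ 50,600.2 × g
Target RCF = 50,600.2 + 49,000 = 99,600.2 × g
(N/1000)² = 99,600.2 / 150.93 = 659.9099
N = 1000 × √659.9099 ≈ 25,688.7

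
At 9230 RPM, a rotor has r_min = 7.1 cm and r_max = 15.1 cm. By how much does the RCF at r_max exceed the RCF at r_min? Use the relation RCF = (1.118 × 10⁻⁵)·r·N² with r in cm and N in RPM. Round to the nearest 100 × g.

7600 g

ΔRCF = 1.118 × 10⁻⁵ × (r_max − r_min) × N² = 1.118 × 10⁻⁵ × 8.0 × 85,192,900 ≈ 7,619.7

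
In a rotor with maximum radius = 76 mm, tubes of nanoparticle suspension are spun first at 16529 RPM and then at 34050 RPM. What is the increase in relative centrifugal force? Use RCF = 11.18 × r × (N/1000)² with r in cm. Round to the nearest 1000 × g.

≈ 75000 g

r = 76 mm = 7.6 cm
RCF₁ = 11.18 × 7.6 × (16.529)² = 11.18 × 7.6 × 273.207841 ≈ 23,213.9 × g
RCF₂ = 11.18 × 7.6 × (34.05)² = 11.18 × 7.6 × 1,159.4025 ≈ 98,512.1 × g
Increase = 98,512.1 − 23,213.9 = 75,298.2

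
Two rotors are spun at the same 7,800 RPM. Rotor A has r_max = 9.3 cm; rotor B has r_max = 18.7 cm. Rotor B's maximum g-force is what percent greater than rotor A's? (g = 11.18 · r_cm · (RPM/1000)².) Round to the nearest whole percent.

101%

At equal RPM, RCF scales linearly with r: ratio = 18.7 / 9.3 = 2.0108.
So rotor B delivers 101.1% more g-force.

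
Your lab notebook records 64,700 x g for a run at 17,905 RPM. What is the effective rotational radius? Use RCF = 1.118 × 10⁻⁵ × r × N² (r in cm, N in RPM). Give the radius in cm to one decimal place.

RCF = 1.118 × 10⁻⁵ × r × N²
64700 = 1.118 × 10⁻⁵ × r × (17905)²
r = 64700 / (1.118 × 10⁻⁵ × 320,589,025) = 64700 / 3584.185 ≈ 18.052 cm

≈ 18.1 cm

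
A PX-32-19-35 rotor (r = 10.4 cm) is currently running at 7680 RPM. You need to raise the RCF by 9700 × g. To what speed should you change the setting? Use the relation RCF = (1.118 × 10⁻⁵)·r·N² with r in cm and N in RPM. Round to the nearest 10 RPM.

≈ 11930 RPM

Current RCF = 1.118 × 10⁻⁵ × 10.4 × (7680)² = 1.118 × 10⁻⁵ × 10.4 × 58,982,400 ≈ 6,858 × g
Target RCF = 6,858 + 9,700 = 16,558 × g
N² = 16,558 / (11.6272 × 10⁻⁵) = 142,407,458
N ≈ √142,407,458 ≈ 11,933.5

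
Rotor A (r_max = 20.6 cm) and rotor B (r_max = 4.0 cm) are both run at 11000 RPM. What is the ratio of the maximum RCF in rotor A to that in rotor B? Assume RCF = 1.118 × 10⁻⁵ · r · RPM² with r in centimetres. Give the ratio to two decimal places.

5.15

At fixed N, RCF ∝ r, so RCF_A/RCF_B = r_A/r_B = 20.6 / 4.0 = 5.1500.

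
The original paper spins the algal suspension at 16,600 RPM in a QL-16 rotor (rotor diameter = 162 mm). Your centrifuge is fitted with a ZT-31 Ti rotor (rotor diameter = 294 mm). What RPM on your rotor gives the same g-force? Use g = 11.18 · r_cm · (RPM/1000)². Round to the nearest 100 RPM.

≈ 12300 RPM

Original rotor: r = 162 mm / 2 = 81 mm = 8.1 cm
RCF_original = 11.18 × 8.1 × (16.6)² = 11.18 × 8.1 × 275.56 ≈ 24,954.2 × g
Your rotor: r = 294 mm / 2 = 147 mm = 14.7 cm
24,954.2 = 11.18 × 14.7 × (N/1000)²
(N/1000)² = 24,954.2 / 164.346 = 151.8394
N = 1000 × √151.8394 ≈ 12,322.3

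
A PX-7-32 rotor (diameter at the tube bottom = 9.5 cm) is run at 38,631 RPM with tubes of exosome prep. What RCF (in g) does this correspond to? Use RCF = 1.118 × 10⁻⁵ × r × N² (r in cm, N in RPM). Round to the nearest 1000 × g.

79000 g

r = 9.5 / 2 = 4.75 cm
RCF = 1.118 × 10⁻⁵ × 4.75 × (38631)² = 1.118 × 10⁻⁵ × 4.75 × 1,492,354,161 ≈ 79,251.5 × g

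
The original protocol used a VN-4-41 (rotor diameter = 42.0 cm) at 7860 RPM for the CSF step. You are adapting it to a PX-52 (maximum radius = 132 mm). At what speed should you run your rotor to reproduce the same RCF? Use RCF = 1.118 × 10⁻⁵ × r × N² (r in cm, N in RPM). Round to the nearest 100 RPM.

≈ 9900 RPM

Original rotor: r = 42.0 / 2 = 21 cm
RCF = 1.118 × 10⁻⁵ × r × N²
RCF_original = 1.118 × 10⁻⁵ × 21 × (7860)² = 1.118 × 10⁻⁵ × 21 × 61,779,600 ≈ 14,504.6 × g
Your rotor: r = 132 mm = 13.2 cm
14,504.6 = 1.118 × 10⁻⁵ × 13.2 × N²
N² = 14,504.6 / (14.7576 × 10⁻⁵) = 98,285,629
N ≈ √98,285,629 ≈ 9,913.9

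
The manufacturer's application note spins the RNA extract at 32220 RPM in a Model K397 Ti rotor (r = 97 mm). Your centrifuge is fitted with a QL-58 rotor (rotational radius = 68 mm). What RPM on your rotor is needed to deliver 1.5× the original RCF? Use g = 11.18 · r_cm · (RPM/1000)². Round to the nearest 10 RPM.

≈ 47130 RPM

Original rotor: r = 97 mm = 9.7 cm
RCF_original = 11.18 × 9.7 × (32.22)² = 11.18 × 9.7 × 1,038.1284 ≈ 112,580.9 × g
Target RCF = 1.5 × 112,580.9 ≈ 168,871.3 × g
Your rotor: r = 68 mm = 6.8 cm
168,871.3 = 11.18 × 6.8 × (N/1000)²
(N/1000)² = 168,871.3 / 76.024 = 2221.289
N = 1000 × √2221.289 ≈ 47,130.6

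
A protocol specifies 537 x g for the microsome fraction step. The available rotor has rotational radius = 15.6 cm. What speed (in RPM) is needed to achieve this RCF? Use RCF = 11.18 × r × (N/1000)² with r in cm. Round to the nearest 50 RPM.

1750 RPM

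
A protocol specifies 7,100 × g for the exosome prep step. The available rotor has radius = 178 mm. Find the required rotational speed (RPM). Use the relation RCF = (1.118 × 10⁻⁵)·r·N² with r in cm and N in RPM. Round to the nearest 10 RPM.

≈ 5970 RPM

r = 178 mm = 17.8 cm
RCF = 1.118 × 10⁻⁵ × r × N²
7,100 = 1.118 × 10⁻⁵ × 17.8 × N²
N² = 7,100 / (19.9004 × 10⁻⁵) = 35,677,675
N ≈ √35,677,675 ≈ 5,973.1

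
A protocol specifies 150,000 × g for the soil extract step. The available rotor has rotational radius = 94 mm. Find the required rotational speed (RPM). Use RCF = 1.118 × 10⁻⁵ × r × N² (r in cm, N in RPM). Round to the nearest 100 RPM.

r = 94 mm = 9.4 cm
150,000 = 1.118 × 10⁻⁵ × 9.4 × N²
N² = 150,000 / (10.5092 × 10⁻⁵) = 1,427,320,824
N ≈ √1,427,320,824 ≈ 37,779.9

37800 RPM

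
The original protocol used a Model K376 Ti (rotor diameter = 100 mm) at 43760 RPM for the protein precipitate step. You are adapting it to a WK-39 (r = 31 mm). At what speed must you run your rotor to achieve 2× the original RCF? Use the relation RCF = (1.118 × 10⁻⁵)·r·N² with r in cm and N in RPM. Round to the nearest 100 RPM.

Original rotor: r = 100 mm / 2 = 50 mm = 5 cm
RCF = 1.118 × 10⁻⁵ × r × N²
RCF_original = 1.118 × 10⁻⁵ × 5 × (43760)² = 1.118 × 10⁻⁵ × 5 × 1,914,937,600 ≈ 107,045 × g
Target RCF = 2 × 107,045 ≈ 214,090 × g
Your rotor: r = 31 mm = 3.1 cm
214,090 = 1.118 × 10⁻⁵ × 3.1 × N²
N² = 214,090 / (3.4658 × 10⁻⁵) = 6,177,217,381
N ≈ √6,177,217,381 ≈ 78,595.3

≈ 78600 RPM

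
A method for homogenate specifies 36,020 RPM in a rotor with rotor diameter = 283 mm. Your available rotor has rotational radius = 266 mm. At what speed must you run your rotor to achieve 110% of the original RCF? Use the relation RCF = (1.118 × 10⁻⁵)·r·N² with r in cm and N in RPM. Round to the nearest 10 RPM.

≈ 27550 RPM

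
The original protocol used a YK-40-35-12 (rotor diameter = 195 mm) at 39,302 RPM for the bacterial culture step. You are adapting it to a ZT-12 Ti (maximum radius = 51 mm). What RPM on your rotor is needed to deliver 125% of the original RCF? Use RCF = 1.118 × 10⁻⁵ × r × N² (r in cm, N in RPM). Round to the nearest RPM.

≈ 60756 RPM

Original rotor: r = 195 mm / 2 = 97.5 mm = 9.75 cm
RCF = 1.118 × 10⁻⁵ × r × N²
RCF_original = 1.118 × 10⁻⁵ × 9.75 × (39302)² = 1.118 × 10⁻⁵ × 9.75 × 1,544,647,204 ≈ 168,374.3 × g
Target RCF = 1.25 × 168,374.3 ≈ 210,467.9 × g
Your rotor: r = 51 mm = 5.1 cm
210,467.9 = 1.118 × 10⁻⁵ × 5.1 × N²
N² = 210,467.9 / (5.7018 × 10⁻⁵) = 3,691,253,639
N ≈ √3,691,253,639 ≈ 60,755.7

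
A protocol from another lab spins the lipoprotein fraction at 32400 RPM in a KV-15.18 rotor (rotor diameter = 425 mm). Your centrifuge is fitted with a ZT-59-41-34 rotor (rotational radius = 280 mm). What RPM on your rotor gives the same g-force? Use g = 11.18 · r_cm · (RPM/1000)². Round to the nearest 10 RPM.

≈ 28230 RPM

Original rotor: r = 425 mm / 2 = 212.5 mm = 21.25 cm
RCF_original = 11.18 × 21.25 × (32.4)² = 11.18 × 21.25 × 1,049.76 ≈ 249,396.7 × g
Your rotor: r = 280 mm = 28.0 cm
249,396.7 = 11.18 × 28 × (N/1000)²
(N/1000)² = 249,396.7 / 313.04 = 796.6928
N = 1000 × √796.6928 ≈ 28,225.7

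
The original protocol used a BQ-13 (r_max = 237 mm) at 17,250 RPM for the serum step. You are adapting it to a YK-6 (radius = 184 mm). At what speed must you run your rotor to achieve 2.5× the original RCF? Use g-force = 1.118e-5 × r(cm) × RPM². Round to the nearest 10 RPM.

Original rotor: r = 237 mm = 23.7 cm
RCF_original = 1.118 × 10⁻⁵ × 23.7 × (17250)² = 1.118 × 10⁻⁵ × 23.7 × 297,562,500 ≈ 78,843.9 × g
Target RCF = 2.5 × 78,843.9 ≈ 197,109.8 × g
Your rotor: r = 184 mm = 18.4 cm
197,109.8 = 1.118 × 10⁻⁵ × 18.4 × N²
N² = 197,109.8 / (20.5712 × 10⁻⁵) = 958,183,285
N ≈ √958,183,285 ≈ 30,954.5

30950 RPM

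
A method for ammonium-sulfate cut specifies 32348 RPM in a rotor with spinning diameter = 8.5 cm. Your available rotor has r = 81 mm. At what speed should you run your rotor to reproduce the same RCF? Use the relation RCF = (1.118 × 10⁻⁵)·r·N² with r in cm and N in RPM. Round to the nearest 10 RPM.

Original rotor: r = 8.5 / 2 = 4.25 cm
RCF_original = 1.118 × 10⁻⁵ × 4.25 × (32348)² = 1.118 × 10⁻⁵ × 4.25 × 1,046,393,104 ≈ 49,719.4 × g
Your rotor: r = 81 mm = 8.1 cm
49,719.4 = 1.118 × 10⁻⁵ × 8.1 × N²
N² = 49,719.4 / (9.0558 × 10⁻⁵) = 549,033,768
N ≈ √549,033,768 ≈ 23,431.5

≈ 23430 RPM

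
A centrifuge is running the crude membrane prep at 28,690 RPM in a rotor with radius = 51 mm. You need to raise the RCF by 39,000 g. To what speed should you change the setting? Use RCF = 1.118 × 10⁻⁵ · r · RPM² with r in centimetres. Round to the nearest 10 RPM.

r = 51 mm = 5.1 cm
Current RCF = 1.118 × 10⁻⁵ × 5.1 × (28690)² = 1.118 × 10⁻⁵ × 5.1 × 823,116,100 ≈ 46,932.4 × g
Target RCF = 46,932.4 + 39,000 = 85,932.4 × g
N² = 85,932.4 / (5.7018 × 10⁻⁵) = 1,507,110,035
N ≈ √1,507,110,035 ≈ 38,821.5

≈ 38820 RPM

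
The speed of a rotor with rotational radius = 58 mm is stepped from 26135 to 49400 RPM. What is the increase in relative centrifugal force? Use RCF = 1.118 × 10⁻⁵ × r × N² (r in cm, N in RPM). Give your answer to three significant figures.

≈ 114000 × g

r = 58 mm = 5.8 cm
RCF₁ = 1.118 × 10⁻⁵ × 5.8 × (26135)² = 1.118 × 10⁻⁵ × 5.8 × 683,038,225 ≈ 44,290.9 × g
RCF₂ = 1.118 × 10⁻⁵ × 5.8 × (49400)² = 1.118 × 10⁻⁵ × 5.8 × 2,440,360,000 ≈ 158,242.7 × g
Increase = 158,242.7 − 44,290.9 = 113,951.8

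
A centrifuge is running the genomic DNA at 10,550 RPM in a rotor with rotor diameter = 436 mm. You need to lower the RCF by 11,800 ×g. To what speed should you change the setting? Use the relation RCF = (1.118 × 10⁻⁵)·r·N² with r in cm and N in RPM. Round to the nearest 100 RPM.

r = 436 mm / 2 = 218 mm = 21.8 cm
Current RCF = 1.118 × 10⁻⁵ × 21.8 × (10550)² = 1.118 × 10⁻⁵ × 21.8 × 111,302,500 ≈ 27,127.1 × g
Target RCF = 27,127.1 − 11,800 = 15,327.1 × g
N² = 15,327.1 / (24.3724 × 10⁻⁵) = 62,887,118
N ≈ √62,887,118 ≈ 7,930.1

N₂ ≈ 7900 RPM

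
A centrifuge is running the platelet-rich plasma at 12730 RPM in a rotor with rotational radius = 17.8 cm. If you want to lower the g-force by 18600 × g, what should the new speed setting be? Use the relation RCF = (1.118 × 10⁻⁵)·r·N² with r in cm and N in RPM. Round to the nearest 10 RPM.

N₂ ≈ 8280 RPM

Current RCF = 1.118 × 10⁻⁵ × 17.8 × (12730)² = 1.118 × 10⁻⁵ × 17.8 × 162,052,900 ≈ 32,249.2 × g
Target RCF = 32,249.2 − 18,600 = 13,649.2 × g
N² = 13,649.2 / (19.9004 × 10⁻⁵) = 68,587,566
N ≈ √68,587,566 ≈ 8,281.8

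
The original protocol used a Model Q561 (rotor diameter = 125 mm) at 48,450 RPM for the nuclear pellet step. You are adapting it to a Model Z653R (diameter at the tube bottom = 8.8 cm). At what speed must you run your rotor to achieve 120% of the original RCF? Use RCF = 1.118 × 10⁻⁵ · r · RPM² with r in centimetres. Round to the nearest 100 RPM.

Original rotor: r = 125 mm / 2 = 62.5 mm = 6.25 cm
RCF_original = 1.118 × 10⁻⁵ × 6.25 × (48450)² = 1.118 × 10⁻⁵ × 6.25 × 2,347,402,500 ≈ 164,024.7 × g
Target RCF = 1.2 × 164,024.7 ≈ 196,829.6 × g
Your rotor: r = 8.8 / 2 = 4.4 cm
196,829.6 = 1.118 × 10⁻⁵ × 4.4 × N²
N² = 196,829.6 / (4.9192 × 10⁻⁵) = 4,001,252,236
N ≈ √4,001,252,236 ≈ 63,255.5

63300 RPM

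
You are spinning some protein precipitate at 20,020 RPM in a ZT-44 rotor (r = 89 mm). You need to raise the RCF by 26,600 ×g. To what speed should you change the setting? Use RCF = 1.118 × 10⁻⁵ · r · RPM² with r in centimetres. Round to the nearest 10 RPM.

25850 RPM

r = 89 mm = 8.9 cm
Current RCF = 1.118 × 10⁻⁵ × 8.9 × (20020)² = 1.118 × 10⁻⁵ × 8.9 × 400,800,400 ≈ 39,880.4 × g
Target RCF = 39,880.4 + 26,600 = 66,480.4 × g
N² = 66,480.4 / (9.9502 × 10⁻⁵) = 668,131,294
N ≈ √668,131,294 ≈ 25,848.2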